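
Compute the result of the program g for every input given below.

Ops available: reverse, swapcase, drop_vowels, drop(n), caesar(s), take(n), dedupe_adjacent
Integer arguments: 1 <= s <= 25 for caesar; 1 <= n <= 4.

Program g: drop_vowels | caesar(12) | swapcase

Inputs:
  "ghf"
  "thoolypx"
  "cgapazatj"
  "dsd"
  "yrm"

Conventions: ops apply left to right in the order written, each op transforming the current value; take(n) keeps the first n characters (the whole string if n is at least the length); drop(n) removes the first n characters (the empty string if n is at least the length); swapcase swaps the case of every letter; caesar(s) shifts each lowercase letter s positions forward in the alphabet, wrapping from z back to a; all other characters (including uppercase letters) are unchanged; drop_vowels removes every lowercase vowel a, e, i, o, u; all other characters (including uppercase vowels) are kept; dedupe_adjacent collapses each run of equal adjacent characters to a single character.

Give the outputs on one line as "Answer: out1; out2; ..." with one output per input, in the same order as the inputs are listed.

Execution, op by op:
  "ghf" -> "ghf" -> "str" -> "STR"
  "thoolypx" -> "thlypx" -> "ftxkbj" -> "FTXKBJ"
  "cgapazatj" -> "cgpztj" -> "osblfv" -> "OSBLFV"
  "dsd" -> "dsd" -> "pep" -> "PEP"
  "yrm" -> "yrm" -> "kdy" -> "KDY"

"STR"; "FTXKBJ"; "OSBLFV"; "PEP"; "KDY"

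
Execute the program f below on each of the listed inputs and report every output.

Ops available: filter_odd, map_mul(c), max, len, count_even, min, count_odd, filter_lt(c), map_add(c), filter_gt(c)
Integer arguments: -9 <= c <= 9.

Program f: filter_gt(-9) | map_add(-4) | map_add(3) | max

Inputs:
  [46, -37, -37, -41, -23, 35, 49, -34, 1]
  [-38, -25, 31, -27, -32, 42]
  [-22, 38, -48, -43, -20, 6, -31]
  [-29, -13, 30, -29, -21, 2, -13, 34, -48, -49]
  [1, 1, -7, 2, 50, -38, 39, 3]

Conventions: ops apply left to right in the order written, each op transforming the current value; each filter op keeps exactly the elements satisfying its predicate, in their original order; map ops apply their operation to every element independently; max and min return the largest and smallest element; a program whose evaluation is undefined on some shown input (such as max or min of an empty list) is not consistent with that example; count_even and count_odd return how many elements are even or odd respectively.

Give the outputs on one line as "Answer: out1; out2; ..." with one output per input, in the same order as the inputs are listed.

Execution, op by op:
  [46, -37, -37, -41, -23, 35, 49, -34, 1] -> [46, 35, 49, 1] -> [42, 31, 45, -3] -> [45, 34, 48, 0] -> 48
  [-38, -25, 31, -27, -32, 42] -> [31, 42] -> [27, 38] -> [30, 41] -> 41
  [-22, 38, -48, -43, -20, 6, -31] -> [38, 6] -> [34, 2] -> [37, 5] -> 37
  [-29, -13, 30, -29, -21, 2, -13, 34, -48, -49] -> [30, 2, 34] -> [26, -2, 30] -> [29, 1, 33] -> 33
  [1, 1, -7, 2, 50, -38, 39, 3] -> [1, 1, -7, 2, 50, 39, 3] -> [-3, -3, -11, -2, 46, 35, -1] -> [0, 0, -8, 1, 49, 38, 2] -> 49

48; 41; 37; 33; 49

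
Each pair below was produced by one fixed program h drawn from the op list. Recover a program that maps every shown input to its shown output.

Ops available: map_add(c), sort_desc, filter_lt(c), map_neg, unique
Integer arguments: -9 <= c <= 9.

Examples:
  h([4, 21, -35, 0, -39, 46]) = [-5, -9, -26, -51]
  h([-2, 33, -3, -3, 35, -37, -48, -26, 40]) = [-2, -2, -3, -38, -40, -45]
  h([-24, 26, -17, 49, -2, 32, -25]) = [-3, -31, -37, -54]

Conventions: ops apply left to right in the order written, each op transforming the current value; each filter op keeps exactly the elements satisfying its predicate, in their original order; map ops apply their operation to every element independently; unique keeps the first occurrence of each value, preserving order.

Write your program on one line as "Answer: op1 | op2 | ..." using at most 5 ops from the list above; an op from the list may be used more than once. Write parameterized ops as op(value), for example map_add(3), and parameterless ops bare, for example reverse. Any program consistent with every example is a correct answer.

map_neg | filter_lt(4) | map_add(-5) | sort_desc

Check, running the answer program on each example:
  [4, 21, -35, 0, -39, 46] -> [-4, -21, 35, 0, 39, -46] -> [-4, -21, 0, -46] -> [-9, -26, -5, -51] -> [-5, -9, -26, -51]
  [-2, 33, -3, -3, 35, -37, -48, -26, 40] -> [2, -33, 3, 3, -35, 37, 48, 26, -40] -> [2, -33, 3, 3, -35, -40] -> [-3, -38, -2, -2, -40, -45] -> [-2, -2, -3, -38, -40, -45]
  [-24, 26, -17, 49, -2, 32, -25] -> [24, -26, 17, -49, 2, -32, 25] -> [-26, -49, 2, -32] -> [-31, -54, -3, -37] -> [-3, -31, -37, -54]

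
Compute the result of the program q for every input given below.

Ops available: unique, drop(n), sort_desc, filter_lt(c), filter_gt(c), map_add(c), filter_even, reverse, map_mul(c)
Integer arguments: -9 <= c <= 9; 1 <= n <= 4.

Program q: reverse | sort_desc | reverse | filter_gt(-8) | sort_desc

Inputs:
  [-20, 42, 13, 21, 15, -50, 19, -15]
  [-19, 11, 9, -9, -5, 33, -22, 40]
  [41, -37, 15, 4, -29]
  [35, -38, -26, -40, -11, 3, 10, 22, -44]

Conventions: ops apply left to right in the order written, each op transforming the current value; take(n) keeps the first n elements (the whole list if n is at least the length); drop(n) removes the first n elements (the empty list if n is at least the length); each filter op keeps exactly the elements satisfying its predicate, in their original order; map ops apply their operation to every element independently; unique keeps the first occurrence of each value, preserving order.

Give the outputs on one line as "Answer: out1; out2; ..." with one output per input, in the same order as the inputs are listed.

Execution, op by op:
  [-20, 42, 13, 21, 15, -50, 19, -15] -> [-15, 19, -50, 15, 21, 13, 42, -20] -> [42, 21, 19, 15, 13, -15, -20, -50] -> [-50, -20, -15, 13, 15, 19, 21, 42] -> [13, 15, 19, 21, 42] -> [42, 21, 19, 15, 13]
  [-19, 11, 9, -9, -5, 33, -22, 40] -> [40, -22, 33, -5, -9, 9, 11, -19] -> [40, 33, 11, 9, -5, -9, -19, -22] -> [-22, -19, -9, -5, 9, 11, 33, 40] -> [-5, 9, 11, 33, 40] -> [40, 33, 11, 9, -5]
  [41, -37, 15, 4, -29] -> [-29, 4, 15, -37, 41] -> [41, 15, 4, -29, -37] -> [-37, -29, 4, 15, 41] -> [4, 15, 41] -> [41, 15, 4]
  [35, -38, -26, -40, -11, 3, 10, 22, -44] -> [-44, 22, 10, 3, -11, -40, -26, -38, 35] -> [35, 22, 10, 3, -11, -26, -38, -40, -44] -> [-44, -40, -38, -26, -11, 3, 10, 22, 35] -> [3, 10, 22, 35] -> [35, 22, 10, 3]

[42, 21, 19, 15, 13]; [40, 33, 11, 9, -5]; [41, 15, 4]; [35, 22, 10, 3]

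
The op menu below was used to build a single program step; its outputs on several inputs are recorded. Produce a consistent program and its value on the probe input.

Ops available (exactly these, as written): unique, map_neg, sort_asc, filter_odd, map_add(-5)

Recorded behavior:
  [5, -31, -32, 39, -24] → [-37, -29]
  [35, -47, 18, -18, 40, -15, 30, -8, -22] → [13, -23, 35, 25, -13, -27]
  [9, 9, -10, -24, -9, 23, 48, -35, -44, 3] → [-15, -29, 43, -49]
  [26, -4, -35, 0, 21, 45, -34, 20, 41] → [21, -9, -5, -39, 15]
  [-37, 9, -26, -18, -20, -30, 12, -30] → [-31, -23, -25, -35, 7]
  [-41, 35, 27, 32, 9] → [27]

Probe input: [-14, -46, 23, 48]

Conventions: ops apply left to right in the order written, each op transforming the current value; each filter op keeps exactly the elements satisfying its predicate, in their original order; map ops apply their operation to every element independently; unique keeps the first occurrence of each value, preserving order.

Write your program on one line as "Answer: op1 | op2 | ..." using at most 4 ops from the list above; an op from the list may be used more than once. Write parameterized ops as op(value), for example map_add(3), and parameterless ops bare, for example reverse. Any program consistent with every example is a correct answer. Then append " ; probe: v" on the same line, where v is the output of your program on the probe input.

unique | map_add(-5) | filter_odd ; probe: [-19, -51, 43]

Check, running the answer program on each example:
  [5, -31, -32, 39, -24] -> [5, -31, -32, 39, -24] -> [0, -36, -37, 34, -29] -> [-37, -29]
  [35, -47, 18, -18, 40, -15, 30, -8, -22] -> [35, -47, 18, -18, 40, -15, 30, -8, -22] -> [30, -52, 13, -23, 35, -20, 25, -13, -27] -> [13, -23, 35, 25, -13, -27]
  [9, 9, -10, -24, -9, 23, 48, -35, -44, 3] -> [9, -10, -24, -9, 23, 48, -35, -44, 3] -> [4, -15, -29, -14, 18, 43, -40, -49, -2] -> [-15, -29, 43, -49]
  [26, -4, -35, 0, 21, 45, -34, 20, 41] -> [26, -4, -35, 0, 21, 45, -34, 20, 41] -> [21, -9, -40, -5, 16, 40, -39, 15, 36] -> [21, -9, -5, -39, 15]
  [-37, 9, -26, -18, -20, -30, 12, -30] -> [-37, 9, -26, -18, -20, -30, 12] -> [-42, 4, -31, -23, -25, -35, 7] -> [-31, -23, -25, -35, 7]
  [-41, 35, 27, 32, 9] -> [-41, 35, 27, 32, 9] -> [-46, 30, 22, 27, 4] -> [27]
  probe: [-14, -46, 23, 48] -> [-14, -46, 23, 48] -> [-19, -51, 18, 43] -> [-19, -51, 43]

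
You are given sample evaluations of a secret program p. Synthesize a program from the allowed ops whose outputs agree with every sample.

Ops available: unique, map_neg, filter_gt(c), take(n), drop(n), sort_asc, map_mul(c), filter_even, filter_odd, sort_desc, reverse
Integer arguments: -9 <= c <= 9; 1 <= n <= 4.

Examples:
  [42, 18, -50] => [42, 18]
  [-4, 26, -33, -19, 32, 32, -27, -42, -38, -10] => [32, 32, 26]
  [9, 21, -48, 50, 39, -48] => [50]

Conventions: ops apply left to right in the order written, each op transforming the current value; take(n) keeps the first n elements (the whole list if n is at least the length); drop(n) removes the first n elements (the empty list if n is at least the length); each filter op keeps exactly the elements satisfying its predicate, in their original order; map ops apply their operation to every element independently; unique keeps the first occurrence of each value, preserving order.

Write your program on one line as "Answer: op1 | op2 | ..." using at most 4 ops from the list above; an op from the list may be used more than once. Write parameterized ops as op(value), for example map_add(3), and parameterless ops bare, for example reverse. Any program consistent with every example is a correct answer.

sort_desc | filter_even | filter_gt(-1)

Check, running the answer program on each example:
  [42, 18, -50] -> [42, 18, -50] -> [42, 18, -50] -> [42, 18]
  [-4, 26, -33, -19, 32, 32, -27, -42, -38, -10] -> [32, 32, 26, -4, -10, -19, -27, -33, -38, -42] -> [32, 32, 26, -4, -10, -38, -42] -> [32, 32, 26]
  [9, 21, -48, 50, 39, -48] -> [50, 39, 21, 9, -48, -48] -> [50, -48, -48] -> [50]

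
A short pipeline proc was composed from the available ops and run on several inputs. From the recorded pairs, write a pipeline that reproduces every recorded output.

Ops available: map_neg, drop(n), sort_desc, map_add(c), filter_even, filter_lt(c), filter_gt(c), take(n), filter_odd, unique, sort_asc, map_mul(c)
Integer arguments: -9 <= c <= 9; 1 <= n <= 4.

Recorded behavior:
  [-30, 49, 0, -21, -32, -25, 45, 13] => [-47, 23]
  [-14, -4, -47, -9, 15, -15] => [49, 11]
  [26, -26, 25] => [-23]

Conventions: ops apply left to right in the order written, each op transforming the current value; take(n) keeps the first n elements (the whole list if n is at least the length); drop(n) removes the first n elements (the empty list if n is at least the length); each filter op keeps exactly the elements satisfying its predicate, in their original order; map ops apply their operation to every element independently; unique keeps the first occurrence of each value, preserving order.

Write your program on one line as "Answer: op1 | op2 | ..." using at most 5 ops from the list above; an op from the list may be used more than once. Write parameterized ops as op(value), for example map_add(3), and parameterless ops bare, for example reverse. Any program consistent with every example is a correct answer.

map_add(-7) | filter_even | take(2) | map_neg | map_add(-5)

Check, running the answer program on each example:
  [-30, 49, 0, -21, -32, -25, 45, 13] -> [-37, 42, -7, -28, -39, -32, 38, 6] -> [42, -28, -32, 38, 6] -> [42, -28] -> [-42, 28] -> [-47, 23]
  [-14, -4, -47, -9, 15, -15] -> [-21, -11, -54, -16, 8, -22] -> [-54, -16, 8, -22] -> [-54, -16] -> [54, 16] -> [49, 11]
  [26, -26, 25] -> [19, -33, 18] -> [18] -> [18] -> [-18] -> [-23]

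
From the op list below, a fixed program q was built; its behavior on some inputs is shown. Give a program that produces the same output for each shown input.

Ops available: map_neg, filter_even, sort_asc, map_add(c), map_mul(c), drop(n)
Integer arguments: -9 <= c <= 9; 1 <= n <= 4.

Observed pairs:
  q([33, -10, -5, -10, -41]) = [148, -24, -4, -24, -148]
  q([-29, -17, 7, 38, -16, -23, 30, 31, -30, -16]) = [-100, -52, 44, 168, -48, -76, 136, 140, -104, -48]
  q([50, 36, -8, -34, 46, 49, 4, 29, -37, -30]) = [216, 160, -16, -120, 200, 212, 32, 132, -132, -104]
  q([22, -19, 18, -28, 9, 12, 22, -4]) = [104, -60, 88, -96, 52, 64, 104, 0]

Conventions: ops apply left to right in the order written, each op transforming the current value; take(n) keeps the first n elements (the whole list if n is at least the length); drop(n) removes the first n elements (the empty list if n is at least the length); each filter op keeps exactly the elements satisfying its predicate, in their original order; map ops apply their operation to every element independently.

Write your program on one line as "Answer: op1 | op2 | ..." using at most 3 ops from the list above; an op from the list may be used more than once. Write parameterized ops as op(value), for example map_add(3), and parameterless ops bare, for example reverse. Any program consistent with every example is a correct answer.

map_add(4) | map_mul(4)

Check, running the answer program on each example:
  [33, -10, -5, -10, -41] -> [37, -6, -1, -6, -37] -> [148, -24, -4, -24, -148]
  [-29, -17, 7, 38, -16, -23, 30, 31, -30, -16] -> [-25, -13, 11, 42, -12, -19, 34, 35, -26, -12] -> [-100, -52, 44, 168, -48, -76, 136, 140, -104, -48]
  [50, 36, -8, -34, 46, 49, 4, 29, -37, -30] -> [54, 40, -4, -30, 50, 53, 8, 33, -33, -26] -> [216, 160, -16, -120, 200, 212, 32, 132, -132, -104]
  [22, -19, 18, -28, 9, 12, 22, -4] -> [26, -15, 22, -24, 13, 16, 26, 0] -> [104, -60, 88, -96, 52, 64, 104, 0]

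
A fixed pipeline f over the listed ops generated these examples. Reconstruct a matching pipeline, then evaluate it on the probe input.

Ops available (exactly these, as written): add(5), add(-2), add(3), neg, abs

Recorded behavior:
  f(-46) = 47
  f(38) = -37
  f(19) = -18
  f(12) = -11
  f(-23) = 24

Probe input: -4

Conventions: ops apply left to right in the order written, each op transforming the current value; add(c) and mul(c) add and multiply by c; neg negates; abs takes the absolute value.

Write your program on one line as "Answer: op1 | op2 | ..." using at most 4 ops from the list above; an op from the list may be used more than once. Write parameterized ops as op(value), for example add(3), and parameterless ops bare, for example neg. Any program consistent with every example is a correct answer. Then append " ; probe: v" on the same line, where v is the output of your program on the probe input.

neg | add(3) | add(-2) ; probe: 5

Check, running the answer program on each example:
  -46 -> 46 -> 49 -> 47
  38 -> -38 -> -35 -> -37
  19 -> -19 -> -16 -> -18
  12 -> -12 -> -9 -> -11
  -23 -> 23 -> 26 -> 24
  probe: -4 -> 4 -> 7 -> 5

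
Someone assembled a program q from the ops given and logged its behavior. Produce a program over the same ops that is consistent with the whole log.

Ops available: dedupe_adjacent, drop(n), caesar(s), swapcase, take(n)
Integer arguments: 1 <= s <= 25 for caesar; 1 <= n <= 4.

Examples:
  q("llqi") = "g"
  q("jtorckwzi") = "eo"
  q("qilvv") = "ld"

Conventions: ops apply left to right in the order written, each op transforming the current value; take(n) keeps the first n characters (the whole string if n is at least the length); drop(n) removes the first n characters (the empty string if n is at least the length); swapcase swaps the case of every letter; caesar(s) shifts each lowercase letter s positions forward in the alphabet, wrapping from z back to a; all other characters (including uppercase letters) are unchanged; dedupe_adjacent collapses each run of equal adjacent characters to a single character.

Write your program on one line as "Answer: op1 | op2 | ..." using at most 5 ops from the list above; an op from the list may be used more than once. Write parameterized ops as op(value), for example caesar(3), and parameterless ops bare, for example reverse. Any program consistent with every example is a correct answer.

caesar(22) | take(2) | dedupe_adjacent | caesar(8) | caesar(17)

Check, running the answer program on each example:
  "llqi" -> "hhme" -> "hh" -> "h" -> "p" -> "g"
  "jtorckwzi" -> "fpknygsve" -> "fp" -> "fp" -> "nx" -> "eo"
  "qilvv" -> "mehrr" -> "me" -> "me" -> "um" -> "ld"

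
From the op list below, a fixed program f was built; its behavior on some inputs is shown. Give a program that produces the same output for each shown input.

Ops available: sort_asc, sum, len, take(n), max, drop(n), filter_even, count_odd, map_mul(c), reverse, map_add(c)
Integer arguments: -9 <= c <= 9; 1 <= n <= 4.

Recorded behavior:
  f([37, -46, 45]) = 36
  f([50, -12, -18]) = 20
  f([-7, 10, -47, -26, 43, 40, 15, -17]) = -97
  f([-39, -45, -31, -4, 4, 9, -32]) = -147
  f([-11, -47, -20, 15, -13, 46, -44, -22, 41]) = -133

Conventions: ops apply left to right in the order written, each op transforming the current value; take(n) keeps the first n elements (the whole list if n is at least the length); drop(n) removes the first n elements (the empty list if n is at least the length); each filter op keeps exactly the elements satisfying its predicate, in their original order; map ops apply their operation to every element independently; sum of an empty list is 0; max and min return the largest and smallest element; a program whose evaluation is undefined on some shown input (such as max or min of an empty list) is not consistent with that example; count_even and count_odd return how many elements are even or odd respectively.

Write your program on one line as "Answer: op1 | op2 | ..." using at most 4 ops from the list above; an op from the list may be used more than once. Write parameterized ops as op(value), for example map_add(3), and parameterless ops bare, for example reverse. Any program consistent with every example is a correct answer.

sort_asc | take(4) | sum

Check, running the answer program on each example:
  [37, -46, 45] -> [-46, 37, 45] -> [-46, 37, 45] -> 36
  [50, -12, -18] -> [-18, -12, 50] -> [-18, -12, 50] -> 20
  [-7, 10, -47, -26, 43, 40, 15, -17] -> [-47, -26, -17, -7, 10, 15, 40, 43] -> [-47, -26, -17, -7] -> -97
  [-39, -45, -31, -4, 4, 9, -32] -> [-45, -39, -32, -31, -4, 4, 9] -> [-45, -39, -32, -31] -> -147
  [-11, -47, -20, 15, -13, 46, -44, -22, 41] -> [-47, -44, -22, -20, -13, -11, 15, 41, 46] -> [-47, -44, -22, -20] -> -133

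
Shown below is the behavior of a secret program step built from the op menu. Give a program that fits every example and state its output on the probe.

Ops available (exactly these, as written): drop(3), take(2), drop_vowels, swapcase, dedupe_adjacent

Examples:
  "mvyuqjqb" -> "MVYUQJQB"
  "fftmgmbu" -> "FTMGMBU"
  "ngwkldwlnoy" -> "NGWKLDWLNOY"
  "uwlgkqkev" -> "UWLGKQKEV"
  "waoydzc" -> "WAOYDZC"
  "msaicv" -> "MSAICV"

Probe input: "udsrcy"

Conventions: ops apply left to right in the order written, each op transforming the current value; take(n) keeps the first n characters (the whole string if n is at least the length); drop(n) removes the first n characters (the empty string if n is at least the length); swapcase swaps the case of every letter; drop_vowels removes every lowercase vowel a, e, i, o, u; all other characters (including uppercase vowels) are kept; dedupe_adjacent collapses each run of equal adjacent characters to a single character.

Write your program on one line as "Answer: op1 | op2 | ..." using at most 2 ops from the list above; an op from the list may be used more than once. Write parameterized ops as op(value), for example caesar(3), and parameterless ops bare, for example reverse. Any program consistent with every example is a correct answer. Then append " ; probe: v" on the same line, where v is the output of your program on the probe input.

swapcase | dedupe_adjacent ; probe: "UDSRCY"

Check, running the answer program on each example:
  "mvyuqjqb" -> "MVYUQJQB" -> "MVYUQJQB"
  "fftmgmbu" -> "FFTMGMBU" -> "FTMGMBU"
  "ngwkldwlnoy" -> "NGWKLDWLNOY" -> "NGWKLDWLNOY"
  "uwlgkqkev" -> "UWLGKQKEV" -> "UWLGKQKEV"
  "waoydzc" -> "WAOYDZC" -> "WAOYDZC"
  "msaicv" -> "MSAICV" -> "MSAICV"
  probe: "udsrcy" -> "UDSRCY" -> "UDSRCY"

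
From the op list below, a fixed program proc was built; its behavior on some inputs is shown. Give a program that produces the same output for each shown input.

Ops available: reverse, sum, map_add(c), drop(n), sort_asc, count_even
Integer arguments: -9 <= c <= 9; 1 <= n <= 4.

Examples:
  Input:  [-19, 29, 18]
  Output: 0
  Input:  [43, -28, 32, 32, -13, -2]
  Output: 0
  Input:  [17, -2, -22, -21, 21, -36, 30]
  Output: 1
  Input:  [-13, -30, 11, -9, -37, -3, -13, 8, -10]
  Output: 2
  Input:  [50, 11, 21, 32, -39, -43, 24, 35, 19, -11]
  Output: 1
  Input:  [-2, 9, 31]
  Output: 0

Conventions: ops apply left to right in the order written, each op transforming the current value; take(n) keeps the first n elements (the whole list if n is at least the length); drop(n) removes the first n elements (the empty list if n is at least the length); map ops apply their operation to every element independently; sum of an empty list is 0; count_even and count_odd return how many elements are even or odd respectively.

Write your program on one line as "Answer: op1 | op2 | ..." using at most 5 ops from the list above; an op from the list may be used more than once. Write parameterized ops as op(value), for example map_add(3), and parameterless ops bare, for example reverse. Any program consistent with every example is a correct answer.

drop(4) | drop(2) | map_add(-8) | sort_asc | count_even

Check, running the answer program on each example:
  [-19, 29, 18] -> [] -> [] -> [] -> [] -> 0
  [43, -28, 32, 32, -13, -2] -> [-13, -2] -> [] -> [] -> [] -> 0
  [17, -2, -22, -21, 21, -36, 30] -> [21, -36, 30] -> [30] -> [22] -> [22] -> 1
  [-13, -30, 11, -9, -37, -3, -13, 8, -10] -> [-37, -3, -13, 8, -10] -> [-13, 8, -10] -> [-21, 0, -18] -> [-21, -18, 0] -> 2
  [50, 11, 21, 32, -39, -43, 24, 35, 19, -11] -> [-39, -43, 24, 35, 19, -11] -> [24, 35, 19, -11] -> [16, 27, 11, -19] -> [-19, 11, 16, 27] -> 1
  [-2, 9, 31] -> [] -> [] -> [] -> [] -> 0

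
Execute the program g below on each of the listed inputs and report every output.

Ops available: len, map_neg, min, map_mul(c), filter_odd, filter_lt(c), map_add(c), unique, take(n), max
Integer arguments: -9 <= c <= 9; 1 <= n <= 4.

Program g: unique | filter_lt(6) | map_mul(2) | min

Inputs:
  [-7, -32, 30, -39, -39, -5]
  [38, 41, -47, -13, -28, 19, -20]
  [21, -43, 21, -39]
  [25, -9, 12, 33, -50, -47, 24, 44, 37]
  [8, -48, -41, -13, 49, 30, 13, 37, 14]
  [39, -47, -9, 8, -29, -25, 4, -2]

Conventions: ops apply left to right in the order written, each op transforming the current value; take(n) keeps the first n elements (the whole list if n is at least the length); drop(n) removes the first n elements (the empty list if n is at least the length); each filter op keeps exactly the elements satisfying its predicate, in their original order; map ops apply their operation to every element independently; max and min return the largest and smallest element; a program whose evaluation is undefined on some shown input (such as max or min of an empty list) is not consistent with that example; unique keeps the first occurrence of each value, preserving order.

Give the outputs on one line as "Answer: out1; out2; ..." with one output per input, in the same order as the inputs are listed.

-78; -94; -86; -100; -96; -94

Execution, op by op:
  [-7, -32, 30, -39, -39, -5] -> [-7, -32, 30, -39, -5] -> [-7, -32, -39, -5] -> [-14, -64, -78, -10] -> -78
  [38, 41, -47, -13, -28, 19, -20] -> [38, 41, -47, -13, -28, 19, -20] -> [-47, -13, -28, -20] -> [-94, -26, -56, -40] -> -94
  [21, -43, 21, -39] -> [21, -43, -39] -> [-43, -39] -> [-86, -78] -> -86
  [25, -9, 12, 33, -50, -47, 24, 44, 37] -> [25, -9, 12, 33, -50, -47, 24, 44, 37] -> [-9, -50, -47] -> [-18, -100, -94] -> -100
  [8, -48, -41, -13, 49, 30, 13, 37, 14] -> [8, -48, -41, -13, 49, 30, 13, 37, 14] -> [-48, -41, -13] -> [-96, -82, -26] -> -96
  [39, -47, -9, 8, -29, -25, 4, -2] -> [39, -47, -9, 8, -29, -25, 4, -2] -> [-47, -9, -29, -25, 4, -2] -> [-94, -18, -58, -50, 8, -4] -> -94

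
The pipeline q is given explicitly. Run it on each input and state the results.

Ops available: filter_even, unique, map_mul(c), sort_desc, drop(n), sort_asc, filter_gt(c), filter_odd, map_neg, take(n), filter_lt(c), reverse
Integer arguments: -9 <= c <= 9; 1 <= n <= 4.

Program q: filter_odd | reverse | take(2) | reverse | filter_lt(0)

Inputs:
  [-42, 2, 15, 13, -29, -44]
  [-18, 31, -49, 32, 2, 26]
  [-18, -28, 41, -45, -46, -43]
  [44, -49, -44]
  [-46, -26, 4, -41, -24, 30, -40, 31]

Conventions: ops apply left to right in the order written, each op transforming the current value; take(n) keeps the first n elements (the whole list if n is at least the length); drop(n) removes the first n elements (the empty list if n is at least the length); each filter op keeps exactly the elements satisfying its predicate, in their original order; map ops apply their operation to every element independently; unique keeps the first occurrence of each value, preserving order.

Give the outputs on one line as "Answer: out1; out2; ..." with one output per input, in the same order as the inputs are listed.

Execution, op by op:
  [-42, 2, 15, 13, -29, -44] -> [15, 13, -29] -> [-29, 13, 15] -> [-29, 13] -> [13, -29] -> [-29]
  [-18, 31, -49, 32, 2, 26] -> [31, -49] -> [-49, 31] -> [-49, 31] -> [31, -49] -> [-49]
  [-18, -28, 41, -45, -46, -43] -> [41, -45, -43] -> [-43, -45, 41] -> [-43, -45] -> [-45, -43] -> [-45, -43]
  [44, -49, -44] -> [-49] -> [-49] -> [-49] -> [-49] -> [-49]
  [-46, -26, 4, -41, -24, 30, -40, 31] -> [-41, 31] -> [31, -41] -> [31, -41] -> [-41, 31] -> [-41]

[-29]; [-49]; [-45, -43]; [-49]; [-41]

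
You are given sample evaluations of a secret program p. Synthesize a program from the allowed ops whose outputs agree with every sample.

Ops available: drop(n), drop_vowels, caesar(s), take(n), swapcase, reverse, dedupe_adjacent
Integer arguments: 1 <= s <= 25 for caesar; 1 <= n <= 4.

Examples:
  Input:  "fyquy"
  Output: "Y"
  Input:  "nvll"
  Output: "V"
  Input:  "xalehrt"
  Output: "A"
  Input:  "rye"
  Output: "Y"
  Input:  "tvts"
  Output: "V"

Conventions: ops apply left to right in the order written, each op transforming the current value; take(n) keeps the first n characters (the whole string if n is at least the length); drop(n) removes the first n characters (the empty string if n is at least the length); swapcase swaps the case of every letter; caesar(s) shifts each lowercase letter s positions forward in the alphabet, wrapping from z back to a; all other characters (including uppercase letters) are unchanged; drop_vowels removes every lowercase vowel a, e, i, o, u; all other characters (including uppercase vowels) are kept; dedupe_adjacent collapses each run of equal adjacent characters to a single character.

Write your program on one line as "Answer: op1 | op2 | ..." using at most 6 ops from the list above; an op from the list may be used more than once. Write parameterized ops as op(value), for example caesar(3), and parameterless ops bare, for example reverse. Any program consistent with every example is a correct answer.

take(4) | take(3) | swapcase | drop(1) | take(1)

Check, running the answer program on each example:
  "fyquy" -> "fyqu" -> "fyq" -> "FYQ" -> "YQ" -> "Y"
  "nvll" -> "nvll" -> "nvl" -> "NVL" -> "VL" -> "V"
  "xalehrt" -> "xale" -> "xal" -> "XAL" -> "AL" -> "A"
  "rye" -> "rye" -> "rye" -> "RYE" -> "YE" -> "Y"
  "tvts" -> "tvts" -> "tvt" -> "TVT" -> "VT" -> "V"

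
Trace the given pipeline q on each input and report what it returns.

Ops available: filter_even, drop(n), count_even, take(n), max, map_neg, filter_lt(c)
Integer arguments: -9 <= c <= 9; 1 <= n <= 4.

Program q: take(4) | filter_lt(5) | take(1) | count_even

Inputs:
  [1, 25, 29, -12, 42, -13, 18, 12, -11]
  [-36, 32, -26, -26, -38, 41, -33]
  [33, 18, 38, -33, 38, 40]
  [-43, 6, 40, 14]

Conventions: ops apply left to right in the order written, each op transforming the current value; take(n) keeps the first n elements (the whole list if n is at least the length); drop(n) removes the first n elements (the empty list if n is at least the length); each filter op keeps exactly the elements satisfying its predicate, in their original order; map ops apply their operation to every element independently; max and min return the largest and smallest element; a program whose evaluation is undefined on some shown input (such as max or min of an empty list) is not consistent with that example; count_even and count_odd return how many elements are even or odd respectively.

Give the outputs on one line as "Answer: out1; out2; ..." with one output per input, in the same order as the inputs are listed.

Execution, op by op:
  [1, 25, 29, -12, 42, -13, 18, 12, -11] -> [1, 25, 29, -12] -> [1, -12] -> [1] -> 0
  [-36, 32, -26, -26, -38, 41, -33] -> [-36, 32, -26, -26] -> [-36, -26, -26] -> [-36] -> 1
  [33, 18, 38, -33, 38, 40] -> [33, 18, 38, -33] -> [-33] -> [-33] -> 0
  [-43, 6, 40, 14] -> [-43, 6, 40, 14] -> [-43] -> [-43] -> 0

0; 1; 0; 0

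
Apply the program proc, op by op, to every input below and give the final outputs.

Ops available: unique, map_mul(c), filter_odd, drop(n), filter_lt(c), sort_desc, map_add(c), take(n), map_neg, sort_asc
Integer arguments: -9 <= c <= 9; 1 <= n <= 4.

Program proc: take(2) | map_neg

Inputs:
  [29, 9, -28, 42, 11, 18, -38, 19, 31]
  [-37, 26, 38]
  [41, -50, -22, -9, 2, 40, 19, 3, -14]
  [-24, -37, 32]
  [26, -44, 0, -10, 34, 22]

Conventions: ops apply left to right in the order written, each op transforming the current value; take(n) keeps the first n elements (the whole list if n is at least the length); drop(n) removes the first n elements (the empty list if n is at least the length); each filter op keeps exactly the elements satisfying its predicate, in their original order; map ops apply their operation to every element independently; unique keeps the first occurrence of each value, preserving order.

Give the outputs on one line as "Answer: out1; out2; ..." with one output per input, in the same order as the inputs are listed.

[-29, -9]; [37, -26]; [-41, 50]; [24, 37]; [-26, 44]

Execution, op by op:
  [29, 9, -28, 42, 11, 18, -38, 19, 31] -> [29, 9] -> [-29, -9]
  [-37, 26, 38] -> [-37, 26] -> [37, -26]
  [41, -50, -22, -9, 2, 40, 19, 3, -14] -> [41, -50] -> [-41, 50]
  [-24, -37, 32] -> [-24, -37] -> [24, 37]
  [26, -44, 0, -10, 34, 22] -> [26, -44] -> [-26, 44]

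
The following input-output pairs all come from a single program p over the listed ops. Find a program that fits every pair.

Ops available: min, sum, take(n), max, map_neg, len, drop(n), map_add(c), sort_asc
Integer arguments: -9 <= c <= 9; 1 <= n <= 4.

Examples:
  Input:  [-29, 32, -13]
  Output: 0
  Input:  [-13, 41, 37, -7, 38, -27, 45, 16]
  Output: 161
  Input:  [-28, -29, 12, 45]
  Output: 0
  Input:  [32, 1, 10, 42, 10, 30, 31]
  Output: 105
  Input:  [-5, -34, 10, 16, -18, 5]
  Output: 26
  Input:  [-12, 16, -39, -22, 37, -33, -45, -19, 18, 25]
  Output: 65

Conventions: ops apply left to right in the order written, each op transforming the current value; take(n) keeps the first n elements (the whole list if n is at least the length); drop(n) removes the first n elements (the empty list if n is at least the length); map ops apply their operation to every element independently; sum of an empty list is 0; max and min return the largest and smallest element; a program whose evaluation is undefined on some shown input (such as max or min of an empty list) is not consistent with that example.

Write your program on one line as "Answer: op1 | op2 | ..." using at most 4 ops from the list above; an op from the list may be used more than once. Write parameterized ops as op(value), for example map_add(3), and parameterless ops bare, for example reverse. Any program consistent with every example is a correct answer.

sort_asc | drop(3) | drop(1) | sum

Check, running the answer program on each example:
  [-29, 32, -13] -> [-29, -13, 32] -> [] -> [] -> 0
  [-13, 41, 37, -7, 38, -27, 45, 16] -> [-27, -13, -7, 16, 37, 38, 41, 45] -> [16, 37, 38, 41, 45] -> [37, 38, 41, 45] -> 161
  [-28, -29, 12, 45] -> [-29, -28, 12, 45] -> [45] -> [] -> 0
  [32, 1, 10, 42, 10, 30, 31] -> [1, 10, 10, 30, 31, 32, 42] -> [30, 31, 32, 42] -> [31, 32, 42] -> 105
  [-5, -34, 10, 16, -18, 5] -> [-34, -18, -5, 5, 10, 16] -> [5, 10, 16] -> [10, 16] -> 26
  [-12, 16, -39, -22, 37, -33, -45, -19, 18, 25] -> [-45, -39, -33, -22, -19, -12, 16, 18, 25, 37] -> [-22, -19, -12, 16, 18, 25, 37] -> [-19, -12, 16, 18, 25, 37] -> 65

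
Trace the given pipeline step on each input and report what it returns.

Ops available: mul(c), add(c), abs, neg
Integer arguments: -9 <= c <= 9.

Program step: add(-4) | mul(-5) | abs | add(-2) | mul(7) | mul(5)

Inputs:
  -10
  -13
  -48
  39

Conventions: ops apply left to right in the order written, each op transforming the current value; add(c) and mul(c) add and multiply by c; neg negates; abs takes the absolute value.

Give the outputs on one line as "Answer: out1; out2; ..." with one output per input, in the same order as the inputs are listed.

2380; 2905; 9030; 6055

Execution, op by op:
  -10 -> -14 -> 70 -> 70 -> 68 -> 476 -> 2380
  -13 -> -17 -> 85 -> 85 -> 83 -> 581 -> 2905
  -48 -> -52 -> 260 -> 260 -> 258 -> 1806 -> 9030
  39 -> 35 -> -175 -> 175 -> 173 -> 1211 -> 6055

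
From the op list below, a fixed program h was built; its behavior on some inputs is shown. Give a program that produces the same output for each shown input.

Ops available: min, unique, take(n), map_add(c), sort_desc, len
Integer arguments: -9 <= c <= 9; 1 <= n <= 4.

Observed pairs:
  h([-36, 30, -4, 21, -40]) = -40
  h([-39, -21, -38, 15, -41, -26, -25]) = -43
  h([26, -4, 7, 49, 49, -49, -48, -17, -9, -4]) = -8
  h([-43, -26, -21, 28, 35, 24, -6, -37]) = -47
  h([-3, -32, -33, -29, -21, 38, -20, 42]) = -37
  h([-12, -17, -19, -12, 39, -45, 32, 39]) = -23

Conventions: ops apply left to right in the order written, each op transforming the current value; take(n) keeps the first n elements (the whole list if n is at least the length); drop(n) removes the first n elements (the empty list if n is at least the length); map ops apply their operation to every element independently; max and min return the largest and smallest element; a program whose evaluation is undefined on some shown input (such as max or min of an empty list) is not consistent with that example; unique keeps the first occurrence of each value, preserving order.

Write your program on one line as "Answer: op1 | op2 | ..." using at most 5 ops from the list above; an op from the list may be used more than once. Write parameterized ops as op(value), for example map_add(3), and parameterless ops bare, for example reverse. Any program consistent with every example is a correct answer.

take(4) | map_add(-4) | unique | min

Check, running the answer program on each example:
  [-36, 30, -4, 21, -40] -> [-36, 30, -4, 21] -> [-40, 26, -8, 17] -> [-40, 26, -8, 17] -> -40
  [-39, -21, -38, 15, -41, -26, -25] -> [-39, -21, -38, 15] -> [-43, -25, -42, 11] -> [-43, -25, -42, 11] -> -43
  [26, -4, 7, 49, 49, -49, -48, -17, -9, -4] -> [26, -4, 7, 49] -> [22, -8, 3, 45] -> [22, -8, 3, 45] -> -8
  [-43, -26, -21, 28, 35, 24, -6, -37] -> [-43, -26, -21, 28] -> [-47, -30, -25, 24] -> [-47, -30, -25, 24] -> -47
  [-3, -32, -33, -29, -21, 38, -20, 42] -> [-3, -32, -33, -29] -> [-7, -36, -37, -33] -> [-7, -36, -37, -33] -> -37
  [-12, -17, -19, -12, 39, -45, 32, 39] -> [-12, -17, -19, -12] -> [-16, -21, -23, -16] -> [-16, -21, -23] -> -23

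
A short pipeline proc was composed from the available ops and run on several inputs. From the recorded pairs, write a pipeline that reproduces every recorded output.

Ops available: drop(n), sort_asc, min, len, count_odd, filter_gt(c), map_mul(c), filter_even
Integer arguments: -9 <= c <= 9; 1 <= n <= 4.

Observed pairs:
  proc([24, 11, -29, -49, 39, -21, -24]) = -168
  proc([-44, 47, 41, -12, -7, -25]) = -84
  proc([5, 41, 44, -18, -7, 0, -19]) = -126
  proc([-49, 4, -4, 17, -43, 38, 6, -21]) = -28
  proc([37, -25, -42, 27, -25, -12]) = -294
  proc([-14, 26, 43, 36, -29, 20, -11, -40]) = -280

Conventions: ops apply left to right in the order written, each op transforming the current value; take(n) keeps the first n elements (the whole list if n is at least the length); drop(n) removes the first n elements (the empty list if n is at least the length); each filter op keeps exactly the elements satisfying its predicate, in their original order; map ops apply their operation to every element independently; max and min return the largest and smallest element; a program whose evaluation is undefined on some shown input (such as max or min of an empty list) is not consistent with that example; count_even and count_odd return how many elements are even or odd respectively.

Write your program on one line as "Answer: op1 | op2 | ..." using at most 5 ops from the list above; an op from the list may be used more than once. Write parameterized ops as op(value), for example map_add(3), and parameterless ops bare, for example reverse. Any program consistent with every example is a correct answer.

drop(2) | filter_even | map_mul(7) | min

Check, running the answer program on each example:
  [24, 11, -29, -49, 39, -21, -24] -> [-29, -49, 39, -21, -24] -> [-24] -> [-168] -> -168
  [-44, 47, 41, -12, -7, -25] -> [41, -12, -7, -25] -> [-12] -> [-84] -> -84
  [5, 41, 44, -18, -7, 0, -19] -> [44, -18, -7, 0, -19] -> [44, -18, 0] -> [308, -126, 0] -> -126
  [-49, 4, -4, 17, -43, 38, 6, -21] -> [-4, 17, -43, 38, 6, -21] -> [-4, 38, 6] -> [-28, 266, 42] -> -28
  [37, -25, -42, 27, -25, -12] -> [-42, 27, -25, -12] -> [-42, -12] -> [-294, -84] -> -294
  [-14, 26, 43, 36, -29, 20, -11, -40] -> [43, 36, -29, 20, -11, -40] -> [36, 20, -40] -> [252, 140, -280] -> -280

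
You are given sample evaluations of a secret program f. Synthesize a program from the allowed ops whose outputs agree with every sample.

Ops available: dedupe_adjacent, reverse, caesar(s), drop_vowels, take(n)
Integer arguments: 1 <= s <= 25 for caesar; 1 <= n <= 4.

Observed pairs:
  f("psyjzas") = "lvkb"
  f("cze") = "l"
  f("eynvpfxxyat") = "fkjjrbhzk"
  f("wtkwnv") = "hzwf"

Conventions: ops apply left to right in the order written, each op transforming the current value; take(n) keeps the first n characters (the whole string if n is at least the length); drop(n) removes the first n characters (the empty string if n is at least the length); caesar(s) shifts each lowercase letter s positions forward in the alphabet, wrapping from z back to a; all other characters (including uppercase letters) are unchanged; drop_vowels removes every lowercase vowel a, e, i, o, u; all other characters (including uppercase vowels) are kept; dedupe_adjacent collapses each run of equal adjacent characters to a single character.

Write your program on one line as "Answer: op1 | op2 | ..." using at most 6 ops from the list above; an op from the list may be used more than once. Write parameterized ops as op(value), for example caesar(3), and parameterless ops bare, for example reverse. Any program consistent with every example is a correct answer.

drop_vowels | reverse | caesar(8) | caesar(4) | drop_vowels

Check, running the answer program on each example:
  "psyjzas" -> "psyjzs" -> "szjysp" -> "ahrgax" -> "elvkeb" -> "lvkb"
  "cze" -> "cz" -> "zc" -> "hk" -> "lo" -> "l"
  "eynvpfxxyat" -> "ynvpfxxyt" -> "tyxxfpvny" -> "bgffnxdvg" -> "fkjjrbhzk" -> "fkjjrbhzk"
  "wtkwnv" -> "wtkwnv" -> "vnwktw" -> "dvesbe" -> "hziwfi" -> "hzwf"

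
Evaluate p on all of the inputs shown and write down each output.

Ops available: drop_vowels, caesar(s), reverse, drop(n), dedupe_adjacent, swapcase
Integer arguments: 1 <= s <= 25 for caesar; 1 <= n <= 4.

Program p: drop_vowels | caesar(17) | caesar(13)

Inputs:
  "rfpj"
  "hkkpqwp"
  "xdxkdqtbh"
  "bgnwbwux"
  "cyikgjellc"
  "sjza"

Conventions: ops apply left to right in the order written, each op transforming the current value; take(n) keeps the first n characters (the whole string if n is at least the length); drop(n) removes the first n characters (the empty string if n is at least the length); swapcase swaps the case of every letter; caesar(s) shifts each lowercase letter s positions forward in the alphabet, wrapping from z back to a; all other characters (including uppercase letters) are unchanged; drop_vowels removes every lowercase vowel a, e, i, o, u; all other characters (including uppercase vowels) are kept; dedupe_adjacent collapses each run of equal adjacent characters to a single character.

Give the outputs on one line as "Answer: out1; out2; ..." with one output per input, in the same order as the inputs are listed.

Execution, op by op:
  "rfpj" -> "rfpj" -> "iwga" -> "vjtn"
  "hkkpqwp" -> "hkkpqwp" -> "ybbghng" -> "lootuat"
  "xdxkdqtbh" -> "xdxkdqtbh" -> "ouobuhksy" -> "bhbohuxfl"
  "bgnwbwux" -> "bgnwbwx" -> "sxensno" -> "fkrafab"
  "cyikgjellc" -> "cykgjllc" -> "tpbxacct" -> "gcoknppg"
  "sjza" -> "sjz" -> "jaq" -> "wnd"

"vjtn"; "lootuat"; "bhbohuxfl"; "fkrafab"; "gcoknppg"; "wnd"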